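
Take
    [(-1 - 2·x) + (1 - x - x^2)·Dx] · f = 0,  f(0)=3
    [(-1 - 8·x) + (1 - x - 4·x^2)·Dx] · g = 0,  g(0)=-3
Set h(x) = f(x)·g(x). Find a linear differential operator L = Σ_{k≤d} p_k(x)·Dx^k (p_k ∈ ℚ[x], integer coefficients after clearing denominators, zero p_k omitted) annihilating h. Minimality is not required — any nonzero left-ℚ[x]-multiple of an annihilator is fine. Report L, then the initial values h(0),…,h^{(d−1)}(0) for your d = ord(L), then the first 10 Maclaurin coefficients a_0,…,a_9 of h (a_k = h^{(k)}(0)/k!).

L = (-2 - 8·x + 15·x^2 + 16·x^3) + (1 - 2·x - 4·x^2 + 5·x^3 + 4·x^4)·Dx  (order 1).
h: a_k = -9, -18, -72, -171, -504, -1260, -3393, -8622, -22500, -57483, …
ICs: h(0) = -9.

f: a_k = 3, 3, 6, 9, 15, 24, 39, 63, 102, 165, …
g: a_k = -3, -3, -15, -27, -87, -195, -543, -1323, -3495, -8787, …
h₀=f·g: eliminate ⇒ L₀, order ≤ 1·1.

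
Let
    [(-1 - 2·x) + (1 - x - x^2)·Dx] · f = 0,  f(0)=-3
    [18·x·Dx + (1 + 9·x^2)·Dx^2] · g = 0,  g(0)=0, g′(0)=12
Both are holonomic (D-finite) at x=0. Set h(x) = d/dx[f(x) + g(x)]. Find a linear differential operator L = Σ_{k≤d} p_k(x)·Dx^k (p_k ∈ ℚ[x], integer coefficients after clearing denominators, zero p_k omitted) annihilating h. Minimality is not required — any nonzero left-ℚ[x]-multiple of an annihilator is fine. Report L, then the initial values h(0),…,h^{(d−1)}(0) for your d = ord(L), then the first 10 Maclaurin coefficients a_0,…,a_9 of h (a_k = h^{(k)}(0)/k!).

L = (-36 + 144·x + 1440·x^2 + 2376·x^3 + 3186·x^4 + 486·x^6) + (18 + 24·x - 108·x^2 + 444·x^3 + 2313·x^4 + 2178·x^5 + 243·x^6 + 486·x^7)·Dx + (-2 - 10·x - 34·x^2 - 48·x^3 - 123·x^4 + 387·x^5 + 198·x^6 + 81·x^7 + 81·x^8)·Dx^2  (order 2).
h: a_k = 9, -12, -135, -60, 852, -234, -9189, -816, 77247, -2670, …
ICs: h(0) = 9, h′(0) = -12.

f: a_k = -3, -3, -6, -9, -15, -24, -39, -63, -102, -165, …
g: a_k = 0, 12, 0, -36, 0, 972/5, 0, -8748/7, 0, 8748, …
Weyl lclm of L_f,L_g ⇒ L₀ (ord ≤ 3).
h=h₀': d/dx-closure on L₀ ⇒ L.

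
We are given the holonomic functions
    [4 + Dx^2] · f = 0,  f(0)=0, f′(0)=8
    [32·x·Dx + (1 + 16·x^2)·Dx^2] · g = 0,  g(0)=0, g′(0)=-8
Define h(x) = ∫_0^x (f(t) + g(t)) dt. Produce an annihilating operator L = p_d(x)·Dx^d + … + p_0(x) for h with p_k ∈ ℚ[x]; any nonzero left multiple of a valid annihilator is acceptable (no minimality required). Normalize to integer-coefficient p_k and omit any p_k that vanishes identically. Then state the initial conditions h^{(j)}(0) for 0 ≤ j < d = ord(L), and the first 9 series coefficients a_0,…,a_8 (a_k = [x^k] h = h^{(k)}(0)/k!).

f: a_k = 0, 8, 0, -16/3, 0, 16/15, 0, -32/315, 0, …
g: a_k = 0, -8, 0, 128/3, 0, -2048/5, 0, 32768/7, 0, …
Sum ⇒ L₀ = lclm(L_f,L_g) in ℚ(x)⟨Dx⟩.
h=∫h₀ ⇒ L = L₀·Dx.
L = (-6016·x + 102400·x^3 + 32768·x^5)·Dx^2 + (-28 + 1216·x^2 + 27648·x^4 + 16384·x^6)·Dx^3 + (-1504·x + 25600·x^3 + 8192·x^5)·Dx^4 + (-7 + 304·x^2 + 6912·x^4 + 4096·x^6)·Dx^5  (order 5).
h: a_k = 0, 0, 0, 0, 28/3, 0, -3064/45, 0, 184316/315, …
ICs: h(0) = 0, h′(0) = 0, h′′(0) = 0, h′′′(0) = 0, h′′′′(0) = 224.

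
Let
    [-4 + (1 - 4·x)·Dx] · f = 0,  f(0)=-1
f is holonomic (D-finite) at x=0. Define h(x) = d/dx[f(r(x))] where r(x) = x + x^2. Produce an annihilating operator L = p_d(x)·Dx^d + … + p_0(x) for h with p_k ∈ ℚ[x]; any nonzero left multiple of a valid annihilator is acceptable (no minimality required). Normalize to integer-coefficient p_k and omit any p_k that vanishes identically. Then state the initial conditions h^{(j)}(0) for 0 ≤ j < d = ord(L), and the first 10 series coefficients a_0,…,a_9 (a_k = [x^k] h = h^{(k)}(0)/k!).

f: a_k = -1, -4, -16, -64, -256, -1024, -4096, -16384, -65536, -262144, …
h₀=f(r): pull back L_f along r ⇒ L₀.
Derive L from L₀ (diff closure).
L = (10 + 24·x + 24·x^2) + (-1 + 2·x + 12·x^2 + 8·x^3)·Dx  (order 1).
h: a_k = -4, -40, -288, -1856, -11200, -64896, -365568, -2017280, -10957824, -58787840, …
ICs: h(0) = -4.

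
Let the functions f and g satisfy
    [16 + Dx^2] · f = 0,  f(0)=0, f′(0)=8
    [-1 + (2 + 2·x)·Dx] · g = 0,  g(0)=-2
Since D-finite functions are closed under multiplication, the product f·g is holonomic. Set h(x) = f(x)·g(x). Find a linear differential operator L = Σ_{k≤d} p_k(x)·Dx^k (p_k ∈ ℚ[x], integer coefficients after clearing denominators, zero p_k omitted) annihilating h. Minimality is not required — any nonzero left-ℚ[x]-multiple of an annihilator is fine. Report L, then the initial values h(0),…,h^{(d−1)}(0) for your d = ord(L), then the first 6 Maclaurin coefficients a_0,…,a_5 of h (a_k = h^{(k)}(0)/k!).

f: a_k = 0, 8, 0, -64/3, 0, 256/15, …
g: a_k = -2, -1, 1/4, -1/8, 5/64, -7/128, …
L₀ := L_f ⊗_s L_g (sym. prod.), ord ≤ 2.
L = (67 + 128·x + 64·x^2) + (-4 - 4·x)·Dx + (4 + 8·x + 4·x^2)·Dx^2  (order 2).
h: a_k = 0, -16, -8, 134/3, 61/3, -4661/120, …
ICs: h(0) = 0, h′(0) = -16.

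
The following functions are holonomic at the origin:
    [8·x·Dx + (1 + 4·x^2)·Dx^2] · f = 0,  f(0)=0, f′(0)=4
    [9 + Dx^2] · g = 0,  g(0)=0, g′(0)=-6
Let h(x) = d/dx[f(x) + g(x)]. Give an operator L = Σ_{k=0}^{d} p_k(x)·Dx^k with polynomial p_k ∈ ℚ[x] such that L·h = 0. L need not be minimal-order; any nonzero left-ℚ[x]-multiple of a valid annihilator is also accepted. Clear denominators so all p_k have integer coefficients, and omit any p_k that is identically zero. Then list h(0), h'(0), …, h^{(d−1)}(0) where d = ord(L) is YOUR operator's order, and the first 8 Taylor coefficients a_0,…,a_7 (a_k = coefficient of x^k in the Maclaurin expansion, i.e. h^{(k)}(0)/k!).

L = (-2808·x + 19008·x^3 + 10368·x^5) + (9 + 1548·x^2 + 7344·x^4 + 5184·x^6)·Dx + (-312·x + 2112·x^3 + 1152·x^5)·Dx^2 + (1 + 172·x^2 + 816·x^4 + 576·x^6)·Dx^3  (order 3).
h: a_k = -2, 0, 11, 0, 175/4, 0, -9997/40, 0, …
ICs: h(0) = -2, h′(0) = 0, h′′(0) = 22.

f: a_k = 0, 4, 0, -16/3, 0, 64/5, 0, -256/7, …
g: a_k = 0, -6, 0, 9, 0, -81/20, 0, 243/280, …
L₀ := lclm(L_f,L_g); ord L₀ ≤ 2+2.
h=h₀': d/dx-closure on L₀ ⇒ L.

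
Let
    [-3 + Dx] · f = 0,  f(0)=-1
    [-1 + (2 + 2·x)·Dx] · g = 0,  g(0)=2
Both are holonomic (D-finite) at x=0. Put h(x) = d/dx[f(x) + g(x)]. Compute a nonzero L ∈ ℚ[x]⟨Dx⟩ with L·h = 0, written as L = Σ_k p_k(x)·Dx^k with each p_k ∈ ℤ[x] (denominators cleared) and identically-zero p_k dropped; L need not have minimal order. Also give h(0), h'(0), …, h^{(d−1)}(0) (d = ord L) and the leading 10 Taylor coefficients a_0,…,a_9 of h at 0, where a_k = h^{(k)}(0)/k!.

f: a_k = -1, -3, -9/2, -9/2, -27/8, -81/40, -81/80, -243/560, -729/4480, -243/4480, …
g: a_k = 2, 1, -1/4, 1/8, -5/64, 7/128, -21/512, 33/1024, -429/16384, 715/32768, …
f+g: L₀ = lclm(L_f,L_g), ord ≤ 1+1.
Derive L from L₀ (diff closure).
L = (-27 - 18·x) + (-33 - 72·x - 36·x^2)·Dx + (14 + 26·x + 12·x^2)·Dx^2  (order 2).
h: a_k = -2, -19/2, -105/8, -221/16, -1261/128, -8091/1280, -14397/5120, -108327/71680, -334647/1146880, -798673/2293760, …
ICs: h(0) = -2, h′(0) = -19/2.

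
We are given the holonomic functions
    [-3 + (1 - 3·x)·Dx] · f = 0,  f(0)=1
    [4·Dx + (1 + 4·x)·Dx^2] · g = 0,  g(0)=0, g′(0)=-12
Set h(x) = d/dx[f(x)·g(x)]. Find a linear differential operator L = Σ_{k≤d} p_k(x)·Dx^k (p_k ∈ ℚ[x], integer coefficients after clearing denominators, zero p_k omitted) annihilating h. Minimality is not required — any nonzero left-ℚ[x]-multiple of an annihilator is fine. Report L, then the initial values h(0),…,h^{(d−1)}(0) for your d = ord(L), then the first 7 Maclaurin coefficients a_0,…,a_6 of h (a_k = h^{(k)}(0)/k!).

f: a_k = 1, 3, 9, 27, 81, 243, 729, …
g: a_k = 0, -12, 24, -64, 192, -3072/5, 2048, …
f·g: L₀ = L_f ⊗_s L_g, ord ≤ 1·2.
Derive L from L₀ (diff closure).
L = 48 + (1 + 60·x)·Dx + (-1 - x + 12·x^2)·Dx^2  (order 2).
h: a_k = -12, -24, -300, -432, -4692, -23016/5, -326316/5, …
ICs: h(0) = -12, h′(0) = -24.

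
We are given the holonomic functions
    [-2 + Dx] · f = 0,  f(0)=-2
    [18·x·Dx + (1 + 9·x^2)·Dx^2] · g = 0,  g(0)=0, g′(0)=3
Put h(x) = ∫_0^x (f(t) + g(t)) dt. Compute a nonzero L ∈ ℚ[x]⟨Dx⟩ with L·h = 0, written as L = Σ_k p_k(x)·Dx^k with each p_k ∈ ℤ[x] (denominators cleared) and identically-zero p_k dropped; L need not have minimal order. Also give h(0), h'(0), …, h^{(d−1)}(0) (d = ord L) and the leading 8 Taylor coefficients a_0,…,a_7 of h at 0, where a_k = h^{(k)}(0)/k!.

f: a_k = -2, -4, -4, -8/3, -4/3, -8/15, -8/45, -16/315, …
g: a_k = 0, 3, 0, -9, 0, 243/5, 0, -2187/7, …
Sum ⇒ L₀ = lclm(L_f,L_g) in ℚ(x)⟨Dx⟩.
h=∫₀ˣh₀: take L = L₀·Dx.
L = (18 - 36·x - 486·x^2 - 324·x^3)·Dx^2 + (-11 + 207·x^2 - 162·x^4)·Dx^3 + (1 + 9·x + 18·x^2 + 81·x^3 + 81·x^4)·Dx^4  (order 4).
h: a_k = 0, -2, -1/2, -4/3, -35/12, -4/15, 721/90, -8/315, …
ICs: h(0) = 0, h′(0) = -2, h′′(0) = -1, h′′′(0) = -8.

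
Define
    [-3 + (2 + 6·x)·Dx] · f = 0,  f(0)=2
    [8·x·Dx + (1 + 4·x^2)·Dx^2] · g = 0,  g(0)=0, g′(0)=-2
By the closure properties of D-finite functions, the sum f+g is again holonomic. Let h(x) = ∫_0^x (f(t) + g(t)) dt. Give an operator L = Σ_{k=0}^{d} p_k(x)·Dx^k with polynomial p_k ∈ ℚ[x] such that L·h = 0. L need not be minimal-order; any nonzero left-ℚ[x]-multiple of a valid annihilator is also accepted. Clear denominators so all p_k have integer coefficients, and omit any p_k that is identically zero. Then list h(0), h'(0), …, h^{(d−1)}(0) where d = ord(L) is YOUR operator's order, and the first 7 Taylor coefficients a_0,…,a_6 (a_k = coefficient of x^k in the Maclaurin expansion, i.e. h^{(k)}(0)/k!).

f: a_k = 2, 3, -9/4, 27/8, -405/64, 1701/128, -15309/512, …
g: a_k = 0, -2, 0, 8/3, 0, -32/5, 0, …
Sum ⇒ L₀ = lclm(L_f,L_g) in ℚ(x)⟨Dx⟩.
h=∫₀ˣh₀: take L = L₀·Dx.
L = (-48 - 360·x + 576·x^2 + 864·x^3)·Dx^2 + (-59 - 192·x - 120·x^2 + 2304·x^3 + 3024·x^4)·Dx^3 + (-6 + 14·x + 144·x^2 + 272·x^3 + 672·x^4 + 864·x^5)·Dx^4  (order 4).
h: a_k = 0, 2, 1/2, -3/4, 145/96, -81/64, 4409/3840, …
ICs: h(0) = 0, h′(0) = 2, h′′(0) = 1, h′′′(0) = -9/2.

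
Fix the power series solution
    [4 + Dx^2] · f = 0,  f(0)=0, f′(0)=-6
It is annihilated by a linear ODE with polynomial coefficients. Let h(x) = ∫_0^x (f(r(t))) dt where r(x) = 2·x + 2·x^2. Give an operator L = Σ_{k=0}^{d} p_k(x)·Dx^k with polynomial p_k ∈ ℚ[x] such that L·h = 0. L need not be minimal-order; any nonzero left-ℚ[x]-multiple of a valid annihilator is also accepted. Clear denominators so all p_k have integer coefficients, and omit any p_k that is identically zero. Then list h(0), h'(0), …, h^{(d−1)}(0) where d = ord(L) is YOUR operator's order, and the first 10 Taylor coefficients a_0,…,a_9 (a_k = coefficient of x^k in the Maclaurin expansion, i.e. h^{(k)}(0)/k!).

f: a_k = 0, -6, 0, 4, 0, -4/5, 0, 8/105, 0, -4/945, …
h₀=f(r): pull back L_f along r ⇒ L₀.
h=∫h₀ ⇒ L = L₀·Dx.
L = (16 + 96·x + 192·x^2 + 128·x^3)·Dx - 2·Dx^2 + (1 + 2·x)·Dx^3  (order 3).
h: a_k = 0, 0, -6, -4, 8, 96/5, 176/15, -96/7, -3232/105, -2816/135, …
ICs: h(0) = 0, h′(0) = 0, h′′(0) = -12.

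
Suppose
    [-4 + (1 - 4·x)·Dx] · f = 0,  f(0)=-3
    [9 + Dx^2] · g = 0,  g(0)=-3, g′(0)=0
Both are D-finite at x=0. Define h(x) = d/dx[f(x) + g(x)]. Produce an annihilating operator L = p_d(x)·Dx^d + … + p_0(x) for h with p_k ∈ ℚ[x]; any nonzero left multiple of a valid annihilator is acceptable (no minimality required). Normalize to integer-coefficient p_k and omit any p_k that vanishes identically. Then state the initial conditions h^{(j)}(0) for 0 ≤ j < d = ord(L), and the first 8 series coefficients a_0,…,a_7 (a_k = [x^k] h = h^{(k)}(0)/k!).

f: a_k = -3, -12, -48, -192, -768, -3072, -12288, -49152, …
g: a_k = -3, 0, 27/2, 0, -81/8, 0, 243/80, 0, …
L₀ := lclm(L_f,L_g); ord L₀ ≤ 1+2.
h=h₀': d/dx-closure on L₀ ⇒ L.
L = (4824 - 1728·x + 3456·x^2) + (-315 + 1476·x - 1296·x^2 + 1728·x^3)·Dx + (536 - 192·x + 384·x^2)·Dx^2 + (-35 + 164·x - 144·x^2 + 192·x^3)·Dx^3  (order 3).
h: a_k = -12, -69, -576, -6225/2, -15360, -2948391/40, -344064, -880806027/560, …
ICs: h(0) = -12, h′(0) = -69, h′′(0) = -1152.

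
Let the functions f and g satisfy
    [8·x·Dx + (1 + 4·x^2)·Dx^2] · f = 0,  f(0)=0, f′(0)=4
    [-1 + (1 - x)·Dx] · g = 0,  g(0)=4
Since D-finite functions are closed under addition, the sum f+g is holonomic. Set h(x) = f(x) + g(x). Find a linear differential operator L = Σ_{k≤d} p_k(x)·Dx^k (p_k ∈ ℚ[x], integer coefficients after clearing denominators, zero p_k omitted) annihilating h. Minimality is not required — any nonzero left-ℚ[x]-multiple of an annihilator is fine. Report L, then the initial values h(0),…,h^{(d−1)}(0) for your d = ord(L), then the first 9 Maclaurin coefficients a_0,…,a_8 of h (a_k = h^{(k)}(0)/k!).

f: a_k = 0, 4, 0, -16/3, 0, 64/5, 0, -256/7, 0, …
g: a_k = 4, 4, 4, 4, 4, 4, 4, 4, 4, …
L₀ := lclm(L_f,L_g); ord L₀ ≤ 2+1.
L = (8 - 32·x - 96·x^2)·Dx + (-7 + 8·x + 20·x^2 - 96·x^3)·Dx^2 + (1 + 3·x + 12·x^3 - 16·x^4)·Dx^3  (order 3).
h: a_k = 4, 8, 4, -4/3, 4, 84/5, 4, -228/7, 4, …
ICs: h(0) = 4, h′(0) = 8, h′′(0) = 8.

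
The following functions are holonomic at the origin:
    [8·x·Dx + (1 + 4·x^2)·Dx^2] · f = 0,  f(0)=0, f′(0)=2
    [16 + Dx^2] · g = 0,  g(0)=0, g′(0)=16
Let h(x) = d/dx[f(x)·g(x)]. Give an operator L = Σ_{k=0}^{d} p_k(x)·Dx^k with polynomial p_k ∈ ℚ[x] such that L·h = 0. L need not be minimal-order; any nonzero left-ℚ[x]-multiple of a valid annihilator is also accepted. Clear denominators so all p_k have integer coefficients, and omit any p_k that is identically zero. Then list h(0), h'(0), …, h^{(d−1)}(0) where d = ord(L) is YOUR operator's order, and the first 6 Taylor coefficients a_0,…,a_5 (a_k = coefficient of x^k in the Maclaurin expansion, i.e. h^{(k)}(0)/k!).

L = (4096 + 58368·x^2 + 354304·x^4 + 983040·x^6 + 1867776·x^8 + 2621440·x^10 + 2097152·x^12) + (1984·x + 30208·x^3 + 158720·x^5 + 409600·x^7 + 655360·x^9 + 524288·x^11)·Dx + (336 + 5216·x^2 + 34560·x^4 + 114176·x^6 + 249856·x^8 + 360448·x^10 + 262144·x^12)·Dx^2 + (124·x + 1888·x^3 + 9920·x^5 + 25600·x^7 + 40960·x^9 + 32768·x^11)·Dx^3 + (5 + 98·x^2 + 776·x^4 + 3296·x^6 + 8320·x^8 + 12288·x^10 + 8192·x^12)·Dx^4  (order 4).
h: a_k = 0, 64, 0, -512, 0, 5120/3, …
ICs: h(0) = 0, h′(0) = 64, h′′(0) = 0, h′′′(0) = -3072.

f: a_k = 0, 2, 0, -8/3, 0, 32/5, …
g: a_k = 0, 16, 0, -128/3, 0, 512/15, …
Product ⇒ symmetric product L₀, ord ≤ 4.
Derive L from L₀ (diff closure).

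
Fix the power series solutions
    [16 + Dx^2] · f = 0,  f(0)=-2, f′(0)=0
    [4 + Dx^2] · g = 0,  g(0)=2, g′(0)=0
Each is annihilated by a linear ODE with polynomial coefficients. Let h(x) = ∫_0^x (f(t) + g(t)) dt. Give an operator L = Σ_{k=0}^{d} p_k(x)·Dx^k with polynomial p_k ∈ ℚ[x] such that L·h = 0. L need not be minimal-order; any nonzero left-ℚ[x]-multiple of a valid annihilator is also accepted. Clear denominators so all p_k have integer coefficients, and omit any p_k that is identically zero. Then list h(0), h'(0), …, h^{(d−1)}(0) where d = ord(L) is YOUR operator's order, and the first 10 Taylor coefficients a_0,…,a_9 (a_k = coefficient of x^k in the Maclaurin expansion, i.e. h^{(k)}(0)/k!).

f: a_k = -2, 0, 16, 0, -64/3, 0, 512/45, 0, -1024/315, 0, …
g: a_k = 2, 0, -4, 0, 4/3, 0, -8/45, 0, 4/315, 0, …
h₀=f+g: left-lcm gives L₀, ord ≤ 4.
∫: right-multiply L₀ by Dx.
L = 64·Dx + 20·Dx^3 + Dx^5  (order 5).
h: a_k = 0, 0, 0, 4, 0, -4, 0, 8/5, 0, -68/189, …
ICs: h(0) = 0, h′(0) = 0, h′′(0) = 0, h′′′(0) = 24, h′′′′(0) = 0.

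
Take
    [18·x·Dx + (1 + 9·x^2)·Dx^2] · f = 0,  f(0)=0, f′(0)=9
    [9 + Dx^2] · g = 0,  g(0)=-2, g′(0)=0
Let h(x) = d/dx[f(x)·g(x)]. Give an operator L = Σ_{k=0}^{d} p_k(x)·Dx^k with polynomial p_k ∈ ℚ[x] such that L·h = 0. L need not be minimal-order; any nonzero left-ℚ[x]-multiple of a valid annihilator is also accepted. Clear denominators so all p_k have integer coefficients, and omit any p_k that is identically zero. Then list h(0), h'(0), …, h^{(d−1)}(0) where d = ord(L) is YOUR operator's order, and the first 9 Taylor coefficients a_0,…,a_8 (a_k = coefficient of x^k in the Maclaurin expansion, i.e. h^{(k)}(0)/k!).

L = (8910 + 214326·x^2 + 3024621·x^4 + 5668704·x^6 + 6377292·x^8 + 9565938·x^10 + 43046721·x^12) + (5508·x + 207036·x^3 + 1837080·x^5 + 4723920·x^7 + 10628820·x^9 + 19131876·x^11)·Dx + (1080 + 27540·x^2 + 389286·x^4 + 971028·x^6 + 1889568·x^8 + 4251528·x^10 + 9565938·x^12)·Dx^2 + (612·x + 23004·x^3 + 204120·x^5 + 524880·x^7 + 1180980·x^9 + 2125764·x^11)·Dx^3 + (10 + 414·x^2 + 5913·x^4 + 37908·x^6 + 131220·x^8 + 354294·x^10 + 531441·x^12)·Dx^4  (order 4).
h: a_k = -18, 0, 405, 0, -11907/4, 0, 948429/40, 0, -455602401/2240, …
ICs: h(0) = -18, h′(0) = 0, h′′(0) = 810, h′′′(0) = 0.

f: a_k = 0, 9, 0, -27, 0, 729/5, 0, -6561/7, 0, …
g: a_k = -2, 0, 9, 0, -27/4, 0, 81/40, 0, -729/2240, …
f·g: L₀ = L_f ⊗_s L_g, ord ≤ 2·2.
Derive L from L₀ (diff closure).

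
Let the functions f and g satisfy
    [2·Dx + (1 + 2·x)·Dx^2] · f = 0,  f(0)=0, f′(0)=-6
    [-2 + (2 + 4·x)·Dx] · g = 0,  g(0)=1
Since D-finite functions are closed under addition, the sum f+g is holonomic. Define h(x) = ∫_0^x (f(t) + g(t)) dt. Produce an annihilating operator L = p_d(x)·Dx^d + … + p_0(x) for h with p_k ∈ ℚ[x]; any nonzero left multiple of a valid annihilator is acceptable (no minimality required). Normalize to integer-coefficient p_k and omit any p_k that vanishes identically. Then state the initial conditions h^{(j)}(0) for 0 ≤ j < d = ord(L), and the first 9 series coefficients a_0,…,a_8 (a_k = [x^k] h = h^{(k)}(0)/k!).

f: a_k = 0, -6, 6, -8, 12, -96/5, 32, -384/7, 96, …
g: a_k = 1, 1, -1/2, 1/2, -5/8, 7/8, -21/16, 33/16, -429/128, …
L₀ := lclm(L_f,L_g); ord L₀ ≤ 2+1.
Integrate: L := L₀·Dx.
L = 2·Dx^2 + (5 + 10·x)·Dx^3 + (1 + 4·x + 4·x^2)·Dx^4  (order 4).
h: a_k = 0, 1, -5/2, 11/6, -15/8, 91/40, -733/240, 491/112, -5913/896, …
ICs: h(0) = 0, h′(0) = 1, h′′(0) = -5, h′′′(0) = 11.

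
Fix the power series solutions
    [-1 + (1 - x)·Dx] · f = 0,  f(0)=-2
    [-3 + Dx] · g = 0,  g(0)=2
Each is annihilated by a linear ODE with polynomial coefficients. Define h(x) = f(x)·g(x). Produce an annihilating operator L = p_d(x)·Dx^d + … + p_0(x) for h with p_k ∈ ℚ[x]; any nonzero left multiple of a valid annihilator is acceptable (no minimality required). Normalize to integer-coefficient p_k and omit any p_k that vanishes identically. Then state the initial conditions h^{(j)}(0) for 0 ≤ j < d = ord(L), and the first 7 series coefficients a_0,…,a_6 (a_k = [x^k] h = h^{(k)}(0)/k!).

f: a_k = -2, -2, -2, -2, -2, -2, -2, …
g: a_k = 2, 6, 9, 9, 27/4, 81/20, 81/40, …
Sym-product of L_f,L_g gives L₀ (≤ ord 1).
L = (4 - 3·x) + (-1 + x)·Dx  (order 1).
h: a_k = -4, -16, -34, -52, -131/2, -368/5, -1553/20, …
ICs: h(0) = -4.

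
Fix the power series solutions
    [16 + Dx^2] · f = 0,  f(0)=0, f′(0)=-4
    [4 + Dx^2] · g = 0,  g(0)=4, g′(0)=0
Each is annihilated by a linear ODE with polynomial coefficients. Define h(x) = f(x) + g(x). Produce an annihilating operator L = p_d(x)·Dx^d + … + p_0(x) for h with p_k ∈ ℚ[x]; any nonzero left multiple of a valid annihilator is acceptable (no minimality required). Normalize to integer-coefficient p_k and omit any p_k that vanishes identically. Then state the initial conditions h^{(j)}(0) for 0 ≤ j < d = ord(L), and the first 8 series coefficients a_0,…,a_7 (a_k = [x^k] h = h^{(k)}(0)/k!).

f: a_k = 0, -4, 0, 32/3, 0, -128/15, 0, 1024/315, …
g: a_k = 4, 0, -8, 0, 8/3, 0, -16/45, 0, …
Weyl lclm of L_f,L_g ⇒ L₀ (ord ≤ 4).
L = 64 + 20·Dx^2 + Dx^4  (order 4).
h: a_k = 4, -4, -8, 32/3, 8/3, -128/15, -16/45, 1024/315, …
ICs: h(0) = 4, h′(0) = -4, h′′(0) = -16, h′′′(0) = 64.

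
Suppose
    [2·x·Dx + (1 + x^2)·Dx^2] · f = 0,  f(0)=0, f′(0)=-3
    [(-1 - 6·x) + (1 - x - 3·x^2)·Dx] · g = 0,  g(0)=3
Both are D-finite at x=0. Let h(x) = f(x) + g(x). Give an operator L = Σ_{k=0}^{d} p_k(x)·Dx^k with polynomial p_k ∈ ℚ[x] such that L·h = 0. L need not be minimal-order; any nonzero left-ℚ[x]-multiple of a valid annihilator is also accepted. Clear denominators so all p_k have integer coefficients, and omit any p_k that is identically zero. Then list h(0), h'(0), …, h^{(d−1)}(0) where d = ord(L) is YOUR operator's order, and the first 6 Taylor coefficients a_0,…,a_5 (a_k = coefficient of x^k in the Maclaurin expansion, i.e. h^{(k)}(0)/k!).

f: a_k = 0, -3, 0, 1, 0, -3/5, …
g: a_k = 3, 3, 12, 21, 57, 120, …
h₀=f+g: left-lcm gives L₀, ord ≤ 3.
L = (8 - 32·x - 300·x^2 - 504·x^3 - 1134·x^4 - 162·x^6)·Dx + (-22 - 148·x - 184·x^2 - 576·x^3 - 441·x^4 - 918·x^5 - 27·x^6 - 162·x^7)·Dx^2 + (4 + 6·x + 18·x^2 - 60·x^3 - 85·x^4 - 75·x^5 - 126·x^6 - 9·x^7 - 27·x^8)·Dx^3  (order 3).
h: a_k = 3, 0, 12, 22, 57, 597/5, …
ICs: h(0) = 3, h′(0) = 0, h′′(0) = 24.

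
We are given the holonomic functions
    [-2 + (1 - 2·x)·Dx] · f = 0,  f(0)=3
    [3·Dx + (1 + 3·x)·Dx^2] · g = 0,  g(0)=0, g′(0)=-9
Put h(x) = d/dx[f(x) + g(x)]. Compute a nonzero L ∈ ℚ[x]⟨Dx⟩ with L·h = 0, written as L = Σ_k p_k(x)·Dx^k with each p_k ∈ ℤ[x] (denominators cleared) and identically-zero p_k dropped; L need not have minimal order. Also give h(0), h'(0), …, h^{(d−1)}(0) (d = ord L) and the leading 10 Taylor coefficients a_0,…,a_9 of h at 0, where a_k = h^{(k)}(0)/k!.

f: a_k = 3, 6, 12, 24, 48, 96, 192, 384, 768, 1536, …
g: a_k = 0, -9, 27/2, -27, 243/4, -729/5, 729/2, -6561/7, 19683/8, -6561, …
f+g: L₀ = lclm(L_f,L_g), ord ≤ 1+2.
Derive L from L₀ (diff closure).
L = (144 + 72·x) + (6 + 216·x + 144·x^2)·Dx + (-7 - 13·x + 36·x^2 + 36·x^3)·Dx^2  (order 2).
h: a_k = -3, 51, -9, 435, -249, 3339, -3873, 25827, -45225, 207867, …
ICs: h(0) = -3, h′(0) = 51.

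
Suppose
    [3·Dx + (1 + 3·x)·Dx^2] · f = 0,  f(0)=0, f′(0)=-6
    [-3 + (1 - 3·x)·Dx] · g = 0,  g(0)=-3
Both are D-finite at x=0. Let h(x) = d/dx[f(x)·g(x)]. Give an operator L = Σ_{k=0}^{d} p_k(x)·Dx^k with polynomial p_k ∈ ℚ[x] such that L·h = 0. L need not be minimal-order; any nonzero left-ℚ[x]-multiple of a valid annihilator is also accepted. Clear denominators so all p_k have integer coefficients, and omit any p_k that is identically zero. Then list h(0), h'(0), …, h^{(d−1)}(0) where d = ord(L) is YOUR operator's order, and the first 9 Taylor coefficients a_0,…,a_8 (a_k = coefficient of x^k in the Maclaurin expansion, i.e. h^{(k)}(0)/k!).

f: a_k = 0, -6, 9, -18, 81/2, -486/5, 243, -4374/7, 6561/4, …
g: a_k = -3, -9, -27, -81, -243, -729, -2187, -6561, -19683, …
f·g: L₀ = L_f ⊗_s L_g, ord ≤ 2·1.
h₀' ⇒ L via d/dx closure of L₀.
L = 36 + (3 + 45·x)·Dx + (-1 + 9·x^2)·Dx^2  (order 2).
h: a_k = 18, 54, 405, 1134, 11421/2, 80919/5, 697653/10, 6994026/35, 110953071/140, …
ICs: h(0) = 18, h′(0) = 54.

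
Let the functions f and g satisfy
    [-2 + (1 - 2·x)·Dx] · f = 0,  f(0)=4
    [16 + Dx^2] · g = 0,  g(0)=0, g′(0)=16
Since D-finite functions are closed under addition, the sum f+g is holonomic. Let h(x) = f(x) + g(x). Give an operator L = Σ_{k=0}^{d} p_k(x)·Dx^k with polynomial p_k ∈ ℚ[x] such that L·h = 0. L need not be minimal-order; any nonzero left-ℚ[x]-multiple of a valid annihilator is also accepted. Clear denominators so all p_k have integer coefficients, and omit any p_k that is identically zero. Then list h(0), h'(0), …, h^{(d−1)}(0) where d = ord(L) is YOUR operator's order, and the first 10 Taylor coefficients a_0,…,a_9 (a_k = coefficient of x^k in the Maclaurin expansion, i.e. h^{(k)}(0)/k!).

L = (160 - 256·x + 256·x^2) + (-48 + 224·x - 384·x^2 + 256·x^3)·Dx + (10 - 16·x + 16·x^2)·Dx^2 + (-3 + 14·x - 24·x^2 + 16·x^3)·Dx^3  (order 3).
h: a_k = 4, 24, 16, -32/3, 64, 2432/15, 256, 157184/315, 1024, 5814272/2835, …
ICs: h(0) = 4, h′(0) = 24, h′′(0) = 32.

f: a_k = 4, 8, 16, 32, 64, 128, 256, 512, 1024, 2048, …
g: a_k = 0, 16, 0, -128/3, 0, 512/15, 0, -4096/315, 0, 8192/2835, …
f+g: L₀ = lclm(L_f,L_g), ord ≤ 1+2.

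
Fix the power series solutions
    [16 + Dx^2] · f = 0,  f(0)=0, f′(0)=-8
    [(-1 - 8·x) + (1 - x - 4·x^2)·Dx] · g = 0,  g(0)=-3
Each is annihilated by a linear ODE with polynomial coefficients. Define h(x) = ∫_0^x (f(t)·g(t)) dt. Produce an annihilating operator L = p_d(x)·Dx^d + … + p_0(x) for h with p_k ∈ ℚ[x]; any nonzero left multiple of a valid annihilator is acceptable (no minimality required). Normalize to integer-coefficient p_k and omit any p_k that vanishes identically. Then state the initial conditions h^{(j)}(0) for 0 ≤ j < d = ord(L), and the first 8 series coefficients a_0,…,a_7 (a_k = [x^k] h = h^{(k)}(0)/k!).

L = (-8 + 16·x + 64·x^2)·Dx + (2 + 16·x)·Dx^2 + (-1 + x + 4·x^2)·Dx^3  (order 3).
h: a_k = 0, 0, 12, 8, 14, 152/5, 356/5, 5176/35, …
ICs: h(0) = 0, h′(0) = 0, h′′(0) = 24.

f: a_k = 0, -8, 0, 64/3, 0, -256/15, 0, 2048/315, …
g: a_k = -3, -3, -15, -27, -87, -195, -543, -1323, …
f·g: L₀ = L_f ⊗_s L_g, ord ≤ 2·1.
h=∫₀ˣh₀: take L = L₀·Dx.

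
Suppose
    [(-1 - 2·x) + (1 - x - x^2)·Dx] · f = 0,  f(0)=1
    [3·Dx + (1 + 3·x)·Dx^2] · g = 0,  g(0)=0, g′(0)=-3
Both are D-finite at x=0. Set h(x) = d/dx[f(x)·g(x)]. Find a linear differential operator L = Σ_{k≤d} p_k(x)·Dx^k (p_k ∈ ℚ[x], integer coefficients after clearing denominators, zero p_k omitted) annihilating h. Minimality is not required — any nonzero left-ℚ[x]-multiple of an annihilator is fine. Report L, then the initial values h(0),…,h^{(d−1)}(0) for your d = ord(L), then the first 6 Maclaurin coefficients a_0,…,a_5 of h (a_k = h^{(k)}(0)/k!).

L = (102 + 270·x + 324·x^2) + (-3 + 93·x + 324·x^2 + 252·x^3)·Dx + (-5 - 22·x - 4·x^2 + 63·x^3 + 36·x^4)·Dx^2  (order 2).
h: a_k = -3, 3, -63/2, 45, -957/4, 2547/5, …
ICs: h(0) = -3, h′(0) = 3.

f: a_k = 1, 1, 2, 3, 5, 8, …
g: a_k = 0, -3, 9/2, -9, 81/4, -243/5, …
L₀ := L_f ⊗_s L_g (sym. prod.), ord ≤ 2.
h=h₀': d/dx-closure on L₀ ⇒ L.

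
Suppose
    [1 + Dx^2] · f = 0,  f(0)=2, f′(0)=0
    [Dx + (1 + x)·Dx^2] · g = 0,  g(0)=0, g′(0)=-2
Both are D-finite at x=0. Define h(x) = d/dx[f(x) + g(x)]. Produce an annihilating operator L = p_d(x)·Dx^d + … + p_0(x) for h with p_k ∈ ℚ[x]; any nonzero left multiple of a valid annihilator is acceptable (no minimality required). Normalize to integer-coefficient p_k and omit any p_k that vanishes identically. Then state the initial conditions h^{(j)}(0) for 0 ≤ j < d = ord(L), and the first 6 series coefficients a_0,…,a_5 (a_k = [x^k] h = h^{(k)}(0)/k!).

L = (7 + 2·x + x^2) + (3 + 5·x + 3·x^2 + x^3)·Dx + (7 + 2·x + x^2)·Dx^2 + (3 + 5·x + 3·x^2 + x^3)·Dx^3  (order 3).
h: a_k = -2, 0, -2, 7/3, -2, 119/60, …
ICs: h(0) = -2, h′(0) = 0, h′′(0) = -4.

f: a_k = 2, 0, -1, 0, 1/12, 0, …
g: a_k = 0, -2, 1, -2/3, 1/2, -2/5, …
L₀ := lclm(L_f,L_g); ord L₀ ≤ 2+2.
h₀' ⇒ L via d/dx closure of L₀.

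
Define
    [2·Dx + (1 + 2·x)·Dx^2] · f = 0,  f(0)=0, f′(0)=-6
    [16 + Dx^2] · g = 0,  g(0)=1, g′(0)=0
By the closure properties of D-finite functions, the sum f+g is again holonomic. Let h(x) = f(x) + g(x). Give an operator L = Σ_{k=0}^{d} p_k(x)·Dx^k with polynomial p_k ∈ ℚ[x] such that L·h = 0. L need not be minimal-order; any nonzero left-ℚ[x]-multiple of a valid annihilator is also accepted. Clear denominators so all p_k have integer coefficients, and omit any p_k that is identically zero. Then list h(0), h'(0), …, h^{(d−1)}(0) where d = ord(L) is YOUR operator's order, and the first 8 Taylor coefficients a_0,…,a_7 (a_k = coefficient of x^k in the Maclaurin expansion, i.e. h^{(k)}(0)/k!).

L = (160 + 256·x + 256·x^2)·Dx + (48 + 224·x + 384·x^2 + 256·x^3)·Dx^2 + (10 + 16·x + 16·x^2)·Dx^3 + (3 + 14·x + 24·x^2 + 16·x^3)·Dx^4  (order 4).
h: a_k = 1, -6, -2, -8, 68/3, -96/5, 1184/45, -384/7, …
ICs: h(0) = 1, h′(0) = -6, h′′(0) = -4, h′′′(0) = -48.

f: a_k = 0, -6, 6, -8, 12, -96/5, 32, -384/7, …
g: a_k = 1, 0, -8, 0, 32/3, 0, -256/45, 0, …
f+g: L₀ = lclm(L_f,L_g), ord ≤ 2+2.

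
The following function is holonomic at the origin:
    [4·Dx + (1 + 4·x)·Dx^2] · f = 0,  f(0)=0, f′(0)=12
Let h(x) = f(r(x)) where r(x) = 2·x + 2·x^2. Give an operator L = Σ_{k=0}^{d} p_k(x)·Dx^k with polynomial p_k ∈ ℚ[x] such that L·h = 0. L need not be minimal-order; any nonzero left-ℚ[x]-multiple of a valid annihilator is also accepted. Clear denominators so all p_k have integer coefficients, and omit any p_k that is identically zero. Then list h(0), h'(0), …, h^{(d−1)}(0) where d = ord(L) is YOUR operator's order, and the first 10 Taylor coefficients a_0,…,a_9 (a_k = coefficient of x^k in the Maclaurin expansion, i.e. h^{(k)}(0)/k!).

f: a_k = 0, 12, -24, 64, -192, 3072/5, -2048, 49152/7, -24576, 262144/3, …
f∘r: x↦r, Dx↦Dx/r' in L_f ⇒ L₀.
L = (6 + 16·x + 16·x^2)·Dx + (1 + 10·x + 24·x^2 + 16·x^3)·Dx^2  (order 2).
h: a_k = 0, 24, -72, 320, -1632, 44544/5, -50688, 2076672/7, -1772544, 32276480/3, …
ICs: h(0) = 0, h′(0) = 24.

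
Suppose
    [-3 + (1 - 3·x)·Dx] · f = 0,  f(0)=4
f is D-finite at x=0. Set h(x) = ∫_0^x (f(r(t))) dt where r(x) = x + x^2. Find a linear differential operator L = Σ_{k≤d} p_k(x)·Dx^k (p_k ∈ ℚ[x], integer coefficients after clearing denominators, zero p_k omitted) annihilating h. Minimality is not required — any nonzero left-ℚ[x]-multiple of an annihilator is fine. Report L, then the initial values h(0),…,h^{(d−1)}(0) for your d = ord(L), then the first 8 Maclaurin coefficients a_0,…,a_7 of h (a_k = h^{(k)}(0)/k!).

L = (3 + 6·x)·Dx + (-1 + 3·x + 3·x^2)·Dx^2  (order 2).
h: a_k = 0, 4, 6, 16, 45, 684/5, 432, 1404, …
ICs: h(0) = 0, h′(0) = 4.

f: a_k = 4, 12, 36, 108, 324, 972, 2916, 8748, …
Substitute x→r, Dx→(1/r')Dx; clear ⇒ L₀.
h=∫₀ˣh₀: take L = L₀·Dx.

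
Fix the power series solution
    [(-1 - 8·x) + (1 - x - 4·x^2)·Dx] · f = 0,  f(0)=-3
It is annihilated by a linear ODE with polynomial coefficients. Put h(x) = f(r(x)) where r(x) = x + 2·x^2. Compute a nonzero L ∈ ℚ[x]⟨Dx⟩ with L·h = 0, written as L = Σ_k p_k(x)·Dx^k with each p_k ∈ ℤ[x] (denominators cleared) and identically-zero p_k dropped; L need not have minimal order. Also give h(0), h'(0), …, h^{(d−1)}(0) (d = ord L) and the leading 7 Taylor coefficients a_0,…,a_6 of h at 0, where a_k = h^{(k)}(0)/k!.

f: a_k = -3, -3, -15, -27, -87, -195, -543, …
h₀=f(r): pull back L_f along r ⇒ L₀.
L = (1 + 12·x + 48·x^2 + 64·x^3) + (-1 + x + 6·x^2 + 16·x^3 + 16·x^4)·Dx  (order 1).
h: a_k = -3, -3, -21, -87, -309, -1215, -4797, …
ICs: h(0) = -3.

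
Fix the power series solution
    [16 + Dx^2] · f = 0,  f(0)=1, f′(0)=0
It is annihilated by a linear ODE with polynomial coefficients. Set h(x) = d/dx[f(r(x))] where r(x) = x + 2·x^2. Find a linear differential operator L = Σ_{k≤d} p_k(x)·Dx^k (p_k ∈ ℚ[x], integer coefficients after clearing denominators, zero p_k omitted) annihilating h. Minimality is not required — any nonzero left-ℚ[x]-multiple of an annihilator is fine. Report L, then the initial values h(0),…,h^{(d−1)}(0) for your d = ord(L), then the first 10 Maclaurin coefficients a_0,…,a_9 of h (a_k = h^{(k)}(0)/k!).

L = (64 + 256·x + 1536·x^2 + 4096·x^3 + 4096·x^4) + (-12 - 48·x)·Dx + (1 + 8·x + 16·x^2)·Dx^2  (order 2).
h: a_k = 0, -16, -96, -256/3, 1280/3, 22528/15, 28672/15, -425984/315, -278528/35, -33554432/2835, …
ICs: h(0) = 0, h′(0) = -16.

f: a_k = 1, 0, -8, 0, 32/3, 0, -256/45, 0, 512/315, 0, …
f∘r: x↦r, Dx↦Dx/r' in L_f ⇒ L₀.
Derive L from L₀ (diff closure).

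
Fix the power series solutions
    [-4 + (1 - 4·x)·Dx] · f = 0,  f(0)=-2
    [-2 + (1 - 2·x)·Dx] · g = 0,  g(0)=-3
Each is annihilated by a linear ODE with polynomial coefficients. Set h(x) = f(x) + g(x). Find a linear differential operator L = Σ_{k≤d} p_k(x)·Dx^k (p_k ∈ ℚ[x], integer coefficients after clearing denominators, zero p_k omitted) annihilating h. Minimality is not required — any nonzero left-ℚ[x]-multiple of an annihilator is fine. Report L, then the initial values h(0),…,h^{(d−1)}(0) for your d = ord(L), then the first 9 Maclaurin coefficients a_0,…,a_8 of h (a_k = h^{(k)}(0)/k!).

L = -16 + (12 - 32·x)·Dx + (-1 + 6·x - 8·x^2)·Dx^2  (order 2).
h: a_k = -5, -14, -44, -152, -560, -2144, -8384, -33152, -131840, …
ICs: h(0) = -5, h′(0) = -14.

f: a_k = -2, -8, -32, -128, -512, -2048, -8192, -32768, -131072, …
g: a_k = -3, -6, -12, -24, -48, -96, -192, -384, -768, …
f+g: L₀ = lclm(L_f,L_g), ord ≤ 1+1.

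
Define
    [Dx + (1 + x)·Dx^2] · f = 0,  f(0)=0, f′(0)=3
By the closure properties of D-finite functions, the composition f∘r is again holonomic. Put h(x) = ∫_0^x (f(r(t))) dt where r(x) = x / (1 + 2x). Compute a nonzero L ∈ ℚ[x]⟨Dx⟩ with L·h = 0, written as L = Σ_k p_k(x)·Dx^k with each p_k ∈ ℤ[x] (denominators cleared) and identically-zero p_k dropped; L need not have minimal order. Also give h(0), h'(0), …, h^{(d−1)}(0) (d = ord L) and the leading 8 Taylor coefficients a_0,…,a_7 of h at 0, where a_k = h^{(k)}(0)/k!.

L = (5 + 12·x)·Dx^2 + (1 + 5·x + 6·x^2)·Dx^3  (order 3).
h: a_k = 0, 0, 3/2, -5/2, 19/4, -39/4, 211/10, -95/2, …
ICs: h(0) = 0, h′(0) = 0, h′′(0) = 3.

f: a_k = 0, 3, -3/2, 1, -3/4, 3/5, -1/2, 3/7, …
Change of var in L_f (x↦r) gives L₀.
h=∫h₀ ⇒ L = L₀·Dx.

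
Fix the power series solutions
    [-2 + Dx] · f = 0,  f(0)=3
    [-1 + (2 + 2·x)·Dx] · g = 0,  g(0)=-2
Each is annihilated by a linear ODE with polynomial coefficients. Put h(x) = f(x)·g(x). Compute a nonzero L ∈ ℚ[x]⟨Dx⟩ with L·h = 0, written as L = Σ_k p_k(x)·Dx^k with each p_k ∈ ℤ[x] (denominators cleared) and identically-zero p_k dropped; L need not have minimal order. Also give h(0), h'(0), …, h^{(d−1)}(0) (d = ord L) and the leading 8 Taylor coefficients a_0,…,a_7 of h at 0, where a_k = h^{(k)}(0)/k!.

L = (-5 - 4·x) + (2 + 2·x)·Dx  (order 1).
h: a_k = -6, -15, -69/4, -103/8, -449/64, -1949/640, -1643/1536, -36047/107520, …
ICs: h(0) = -6.

f: a_k = 3, 6, 6, 4, 2, 4/5, 4/15, 8/105, …
g: a_k = -2, -1, 1/4, -1/8, 5/64, -7/128, 21/512, -33/1024, …
h₀=f·g: eliminate ⇒ L₀, order ≤ 1·1.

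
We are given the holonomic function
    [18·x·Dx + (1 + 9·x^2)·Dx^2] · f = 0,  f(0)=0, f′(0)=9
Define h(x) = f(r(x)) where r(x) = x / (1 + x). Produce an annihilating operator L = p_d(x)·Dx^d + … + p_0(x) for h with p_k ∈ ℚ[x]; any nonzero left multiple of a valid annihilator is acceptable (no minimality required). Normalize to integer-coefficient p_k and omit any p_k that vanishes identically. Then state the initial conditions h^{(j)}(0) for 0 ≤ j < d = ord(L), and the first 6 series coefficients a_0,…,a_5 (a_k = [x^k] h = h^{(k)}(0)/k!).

L = (2 + 20·x)·Dx + (1 + 2·x + 10·x^2)·Dx^2  (order 2).
h: a_k = 0, 9, -9, -18, 72, -36/5, …
ICs: h(0) = 0, h′(0) = 9.

f: a_k = 0, 9, 0, -27, 0, 729/5, …
Change of var in L_f (x↦r) gives L₀.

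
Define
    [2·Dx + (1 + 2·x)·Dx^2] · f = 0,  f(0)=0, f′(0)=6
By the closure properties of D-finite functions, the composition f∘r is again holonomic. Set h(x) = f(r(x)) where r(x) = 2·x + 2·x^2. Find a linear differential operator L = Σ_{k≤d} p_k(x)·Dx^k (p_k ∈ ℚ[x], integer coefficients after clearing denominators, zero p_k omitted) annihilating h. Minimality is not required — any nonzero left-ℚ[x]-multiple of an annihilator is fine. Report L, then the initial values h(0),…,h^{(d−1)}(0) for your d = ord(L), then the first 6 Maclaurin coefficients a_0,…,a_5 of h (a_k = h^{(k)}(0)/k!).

L = 2·Dx + (1 + 2·x)·Dx^2  (order 2).
h: a_k = 0, 12, -12, 16, -24, 192/5, …
ICs: h(0) = 0, h′(0) = 12.

f: a_k = 0, 6, -6, 8, -12, 96/5, …
f∘r: x↦r, Dx↦Dx/r' in L_f ⇒ L₀.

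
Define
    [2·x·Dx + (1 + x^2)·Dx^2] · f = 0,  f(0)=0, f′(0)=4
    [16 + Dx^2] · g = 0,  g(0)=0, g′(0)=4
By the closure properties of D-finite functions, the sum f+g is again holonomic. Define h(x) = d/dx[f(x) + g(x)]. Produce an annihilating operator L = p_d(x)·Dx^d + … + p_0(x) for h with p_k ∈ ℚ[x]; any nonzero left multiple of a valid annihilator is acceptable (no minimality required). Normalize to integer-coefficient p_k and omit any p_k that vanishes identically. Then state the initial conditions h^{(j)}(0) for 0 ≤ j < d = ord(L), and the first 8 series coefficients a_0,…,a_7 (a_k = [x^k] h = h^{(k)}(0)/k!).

L = (64·x + 704·x^3 + 256·x^5) + (112 + 416·x^2 + 432·x^4 + 128·x^6)·Dx + (4·x + 44·x^3 + 16·x^5)·Dx^2 + (7 + 26·x^2 + 27·x^4 + 8·x^6)·Dx^3  (order 3).
h: a_k = 8, 0, -36, 0, 140/3, 0, -1204/45, 0, …
ICs: h(0) = 8, h′(0) = 0, h′′(0) = -72.

f: a_k = 0, 4, 0, -4/3, 0, 4/5, 0, -4/7, …
g: a_k = 0, 4, 0, -32/3, 0, 128/15, 0, -1024/315, …
f+g: L₀ = lclm(L_f,L_g), ord ≤ 2+2.
Differentiate: ansatz ord ≤ ord L₀ ⇒ L.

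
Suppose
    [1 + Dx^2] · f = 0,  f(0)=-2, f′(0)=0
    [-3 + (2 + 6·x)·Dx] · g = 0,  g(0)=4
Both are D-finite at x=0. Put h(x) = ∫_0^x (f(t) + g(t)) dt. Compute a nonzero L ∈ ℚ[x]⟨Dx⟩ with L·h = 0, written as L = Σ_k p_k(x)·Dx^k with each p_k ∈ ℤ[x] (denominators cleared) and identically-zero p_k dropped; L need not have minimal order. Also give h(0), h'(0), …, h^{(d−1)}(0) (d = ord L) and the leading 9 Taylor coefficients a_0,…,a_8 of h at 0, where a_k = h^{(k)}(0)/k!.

L = (-93 - 72·x - 108·x^2)·Dx + (-10 + 18·x + 216·x^2 + 216·x^3)·Dx^2 + (-93 - 72·x - 108·x^2)·Dx^3 + (-10 + 18·x + 216·x^2 + 216·x^3)·Dx^4  (order 4).
h: a_k = 0, 2, 3, -7/6, 27/16, -1223/480, 567/128, -688873/80640, 72171/4096, …
ICs: h(0) = 0, h′(0) = 2, h′′(0) = 6, h′′′(0) = -7.

f: a_k = -2, 0, 1, 0, -1/12, 0, 1/360, 0, -1/20160, …
g: a_k = 4, 6, -9/2, 27/4, -405/32, 1701/64, -15309/256, 72171/512, -2814669/8192, …
Sum ⇒ L₀ = lclm(L_f,L_g) in ℚ(x)⟨Dx⟩.
h=∫₀ˣh₀: take L = L₀·Dx.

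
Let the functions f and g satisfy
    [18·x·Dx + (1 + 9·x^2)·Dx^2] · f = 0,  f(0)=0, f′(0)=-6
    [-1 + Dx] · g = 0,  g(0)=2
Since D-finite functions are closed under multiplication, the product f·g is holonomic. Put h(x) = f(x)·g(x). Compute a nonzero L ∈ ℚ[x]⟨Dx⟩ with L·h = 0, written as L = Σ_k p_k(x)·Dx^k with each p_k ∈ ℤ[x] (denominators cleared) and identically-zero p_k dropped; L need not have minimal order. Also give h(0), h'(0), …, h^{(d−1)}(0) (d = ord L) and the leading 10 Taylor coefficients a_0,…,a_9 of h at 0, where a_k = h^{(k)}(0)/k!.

f: a_k = 0, -6, 0, 18, 0, -486/5, 0, 4374/7, 0, -4374, …
g: a_k = 2, 2, 1, 1/3, 1/12, 1/60, 1/360, 1/2520, 1/20160, 1/181440, …
L₀ := L_f ⊗_s L_g (sym. prod.), ord ≤ 2.
L = (1 - 18·x + 9·x^2) + (-2 + 18·x - 18·x^2)·Dx + (1 + 9·x^2)·Dx^2  (order 2).
h: a_k = 0, -12, -12, 30, 34, -1769/10, -377/2, 484679/420, 511397/420, -27320809/3360, …
ICs: h(0) = 0, h′(0) = -12.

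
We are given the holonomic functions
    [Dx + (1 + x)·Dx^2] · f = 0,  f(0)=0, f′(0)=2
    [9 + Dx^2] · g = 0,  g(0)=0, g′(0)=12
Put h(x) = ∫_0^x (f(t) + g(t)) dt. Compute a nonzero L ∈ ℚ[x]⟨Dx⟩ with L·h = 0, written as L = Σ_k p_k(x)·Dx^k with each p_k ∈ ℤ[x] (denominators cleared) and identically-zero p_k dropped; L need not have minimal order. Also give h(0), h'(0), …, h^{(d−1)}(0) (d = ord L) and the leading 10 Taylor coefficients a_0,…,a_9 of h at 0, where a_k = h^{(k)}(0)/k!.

f: a_k = 0, 2, -1, 2/3, -1/2, 2/5, -1/3, 2/7, -1/4, 2/9, …
g: a_k = 0, 12, 0, -18, 0, 81/10, 0, -243/140, 0, 243/1120, …
L₀ := lclm(L_f,L_g); ord L₀ ≤ 2+2.
∫: right-multiply L₀ by Dx.
L = (135 + 162·x + 81·x^2)·Dx^2 + (99 + 261·x + 243·x^2 + 81·x^3)·Dx^3 + (15 + 18·x + 9·x^2)·Dx^4 + (11 + 29·x + 27·x^2 + 9·x^3)·Dx^5  (order 5).
h: a_k = 0, 0, 7, -1/3, -13/3, -1/10, 17/12, -1/21, -29/160, -1/36, …
ICs: h(0) = 0, h′(0) = 0, h′′(0) = 14, h′′′(0) = -2, h′′′′(0) = -104.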